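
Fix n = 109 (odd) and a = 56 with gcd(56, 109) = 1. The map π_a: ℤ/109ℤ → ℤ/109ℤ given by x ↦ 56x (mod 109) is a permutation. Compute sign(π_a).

Start at x=47: 47 → 16 → 24 → 36 → 54 → 81 → 67 → … (one orbit).
The orbit structure of x ↦ 56x mod 109: 2 orbits of sizes [108, 1].
sign(π) = (−1)^{n − #cycles} = (−1)^{109−2} = (−1)^107 = -1.

-1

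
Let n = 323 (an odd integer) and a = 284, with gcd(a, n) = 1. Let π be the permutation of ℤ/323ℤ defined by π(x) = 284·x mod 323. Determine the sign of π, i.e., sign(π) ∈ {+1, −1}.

+1

Orbit of 284 under x↦284x: [284, 229, 113, 115, 37, 172, 75]… (length divides ord_323(284)).
Cycle type of π: 16×19 + 2×9 + 1; total 29 cycles.
With 29 cycles on 323 points, sign = (−1)^{323−29} = +1.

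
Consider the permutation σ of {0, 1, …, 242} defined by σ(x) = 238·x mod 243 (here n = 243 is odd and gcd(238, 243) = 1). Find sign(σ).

+1

Trace 4: π^k(4) = [4, 223, 100, 229, 70, 136, 49] for k=0..6.
The orbit structure of x ↦ 238x mod 243: 11 orbits of sizes [81, 81, 27, 27, 9, 9, 3, 3, 1, 1, 1].
sign(π) = (−1)^{n − #cycles} = (−1)^{243−11} = (−1)^232 = +1.
(238|243)_J = +1 (Zolotarev's lemma cross-check).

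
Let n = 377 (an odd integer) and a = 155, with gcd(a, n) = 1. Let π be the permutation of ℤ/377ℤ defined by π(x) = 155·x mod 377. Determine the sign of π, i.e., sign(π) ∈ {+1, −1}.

-1

Orbit of 313 under x↦155x: [313, 259, 183, 90, 1, 155, 274]… (length divides ord_377(155)).
20 cycles of lengths [28, 28, 28, 28, 28, 28, 28, 28, 28, 28, 28, 28, 28, 2, 2, 2, 2, 2, 2, 1].
20 cycles on 377: each ℓ→(−1)^(ℓ−1), product (−1)^357 = -1.
Via Zolotarev, sign(π_{155}) = (155|377) = -1.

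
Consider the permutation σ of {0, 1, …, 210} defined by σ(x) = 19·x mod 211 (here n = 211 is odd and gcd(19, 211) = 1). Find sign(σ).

+1

Start at x=83: 83 → 100 → 1 → 19 → 150 → 107 → 134 → … (one orbit).
Cycle type of π: 15×14 + 1; total 15 cycles.
n − c = 211 − 15 = 196; sign = (−1)^196 = +1.
(19|211)_J = +1 (Zolotarev's lemma cross-check).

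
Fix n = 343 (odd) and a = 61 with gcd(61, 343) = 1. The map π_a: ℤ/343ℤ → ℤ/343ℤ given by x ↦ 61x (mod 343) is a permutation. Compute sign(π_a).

-1

Trace 81: π^k(81) = [81, 139, 247, 318, 190, 271, 67] for k=0..6.
Cycle type of π: 294 + 42 + 6 + 1; total 4 cycles.
n − c = 343 − 4 = 339; sign = (−1)^339 = -1.
Check: (61/343) = -1 by Zolotarev.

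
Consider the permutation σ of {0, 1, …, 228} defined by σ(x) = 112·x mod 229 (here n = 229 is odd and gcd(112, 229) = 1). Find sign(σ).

-1

Orbit of 60 under x↦112x: [60, 79, 146, 93, 111, 66, 64]… (length divides ord_229(112)).
π_112 has 2 disjoint cycles with lengths [228, 1] on {0,…,228}.
With 2 cycles on 229 points, sign = (−1)^{229−2} = -1.
Zolotarev: (112|229) = -1, matching the cycle-count sign.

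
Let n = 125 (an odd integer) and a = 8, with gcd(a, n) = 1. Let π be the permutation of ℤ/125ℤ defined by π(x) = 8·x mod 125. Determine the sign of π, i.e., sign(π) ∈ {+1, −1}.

Orbit of 37 under x↦8x: [37, 46, 118, 69, 52, 41, 78]… (length divides ord_125(8)).
π_8 has 4 disjoint cycles with lengths [100, 20, 4, 1] on {0,…,124}.
125 − 4 = 121 transpositions; sign(π) = (−1)^121 = -1.
Check: (8/125) = -1 by Zolotarev.

-1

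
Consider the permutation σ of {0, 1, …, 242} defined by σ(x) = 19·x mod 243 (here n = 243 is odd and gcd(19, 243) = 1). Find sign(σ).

Orbit of 100 under x↦19x: [100, 199, 136, 154, 10, 190, 208]… (length divides ord_243(19)).
Decompose π into cycles: lengths [27, 27, 27, 27, 27, 27, 9, 9, 9, 9, 9, 9, 3, 3, 3, 3, 3, 3, 1, 1, 1, 1, 1, 1, 1, 1, 1] (27 cycles, including the fixed point 0).
27 cycles on 243: each ℓ→(−1)^(ℓ−1), product (−1)^216 = +1.

+1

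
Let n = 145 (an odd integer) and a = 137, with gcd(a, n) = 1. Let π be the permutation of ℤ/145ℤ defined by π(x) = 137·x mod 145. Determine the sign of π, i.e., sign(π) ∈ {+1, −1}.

Trace 129: π^k(129) = [129, 128, 136, 72, 4, 113, 111] for k=0..6.
Cycle type of π: 28×5 + 4 + 1; total 7 cycles.
Σ(ℓ_i−1) = 145−7 = 138; sign = (−1)^138 = +1.
Zolotarev: (137|145) = +1, matching the cycle-count sign.

+1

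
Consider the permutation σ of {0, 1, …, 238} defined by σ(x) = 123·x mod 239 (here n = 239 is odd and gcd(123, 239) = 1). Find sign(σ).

-1

Start at x=150: 150 → 47 → 45 → 38 → 133 → 107 → 16 → … (one orbit).
Decompose π into cycles: lengths [238, 1] (2 cycles, including the fixed point 0).
239 − 2 = 237 transpositions; sign(π) = (−1)^237 = -1.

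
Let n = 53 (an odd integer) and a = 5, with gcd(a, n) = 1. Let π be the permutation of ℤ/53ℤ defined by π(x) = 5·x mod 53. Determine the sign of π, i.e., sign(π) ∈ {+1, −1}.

-1

Orbit of 21 under x↦5x: [21, 52, 48, 28, 34, 11, 2]… (length divides ord_53(5)).
2 cycles of lengths [52, 1].
With 2 cycles on 53 points, sign = (−1)^{53−2} = -1.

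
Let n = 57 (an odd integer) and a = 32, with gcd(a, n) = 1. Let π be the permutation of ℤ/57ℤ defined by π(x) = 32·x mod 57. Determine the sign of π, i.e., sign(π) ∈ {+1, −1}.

Start at x=25: 25 → 2 → 7 → 53 → 43 → 8 → 28 → … (one orbit).
Cycle lengths of π_32 on ℤ/57ℤ: [18, 18, 18, 2, 1]; 5 cycles in total.
sign(π) = (−1)^{n − #cycles} = (−1)^{57−5} = (−1)^52 = +1.
Via Zolotarev, sign(π_{32}) = (32|57) = +1.

+1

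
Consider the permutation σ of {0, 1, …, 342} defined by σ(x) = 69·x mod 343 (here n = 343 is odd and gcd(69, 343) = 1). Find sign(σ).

Orbit of 286 under x↦69x: [286, 183, 279, 43, 223, 295, 118]… (length divides ord_343(69)).
Decompose π into cycles: lengths [98, 98, 98, 14, 14, 14, 2, 2, 2, 1] (10 cycles, including the fixed point 0).
n − c = 343 − 10 = 333; sign = (−1)^333 = -1.
The Jacobi symbol (69|343) = -1 (Zolotarev) agrees.

-1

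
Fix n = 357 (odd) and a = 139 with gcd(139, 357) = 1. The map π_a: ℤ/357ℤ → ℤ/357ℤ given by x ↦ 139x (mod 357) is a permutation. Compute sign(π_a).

+1

Trace 274: π^k(274) = [274, 244, 1, 139, 43, 265, 64] for k=0..6.
Cycle type of π: 16×21 + 2×9 + 1×3; total 33 cycles.
357 − 33 = 324 transpositions; sign(π) = (−1)^324 = +1.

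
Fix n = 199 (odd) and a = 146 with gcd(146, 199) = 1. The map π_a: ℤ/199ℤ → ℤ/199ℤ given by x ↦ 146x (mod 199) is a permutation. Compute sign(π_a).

Trace 152: π^k(152) = [152, 103, 113, 180, 12, 160, 77] for k=0..6.
Cycle type of π: 198 + 1; total 2 cycles.
199 − 2 = 197 transpositions; sign(π) = (−1)^197 = -1.
The Jacobi symbol (146|199) = -1 (Zolotarev) agrees.

-1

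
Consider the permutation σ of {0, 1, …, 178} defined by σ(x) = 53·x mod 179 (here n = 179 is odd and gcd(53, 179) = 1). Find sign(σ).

-1

Start at x=55: 55 → 51 → 18 → 59 → 84 → 156 → 34 → … (one orbit).
2 cycles of lengths [178, 1].
n − c = 179 − 2 = 177; sign = (−1)^177 = -1.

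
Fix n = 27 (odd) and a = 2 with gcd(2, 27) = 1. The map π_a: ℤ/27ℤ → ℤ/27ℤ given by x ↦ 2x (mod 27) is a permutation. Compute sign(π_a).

-1

Orbit of 16 under x↦2x: [16, 5, 10, 20, 13, 26, 25]… (length divides ord_27(2)).
4 cycles of lengths [18, 6, 2, 1].
sign(π) = (−1)^{n − #cycles} = (−1)^{27−4} = (−1)^23 = -1.
Zolotarev: (2|27) = -1, matching the cycle-count sign.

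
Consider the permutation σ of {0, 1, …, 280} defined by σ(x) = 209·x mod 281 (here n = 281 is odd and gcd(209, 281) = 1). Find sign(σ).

+1

Orbit of 64 under x↦209x: [64, 169, 196, 219, 249, 56, 183]… (length divides ord_281(209)).
π_209 has 3 disjoint cycles with lengths [140, 140, 1] on {0,…,280}.
With 3 cycles on 281 points, sign = (−1)^{281−3} = +1.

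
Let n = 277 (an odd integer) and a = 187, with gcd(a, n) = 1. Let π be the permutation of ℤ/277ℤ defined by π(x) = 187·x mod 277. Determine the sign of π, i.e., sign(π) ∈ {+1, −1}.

Start at x=147: 147 → 66 → 154 → 267 → 69 → 161 → 191 → … (one orbit).
3 cycles of lengths [138, 138, 1].
277 − 3 = 274 transpositions; sign(π) = (−1)^274 = +1.
Via Zolotarev, sign(π_{187}) = (187|277) = +1.

+1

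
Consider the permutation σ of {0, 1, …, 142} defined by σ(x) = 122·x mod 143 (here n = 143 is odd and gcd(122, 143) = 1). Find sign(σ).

-1

Trace 122: π^k(122) = [122, 12, 34, 1] for k=0..3.
Cycle type of π: 4×33 + 1×11; total 44 cycles.
n − c = 143 − 44 = 99; sign = (−1)^99 = -1.
Zolotarev: (122|143) = -1, matching the cycle-count sign.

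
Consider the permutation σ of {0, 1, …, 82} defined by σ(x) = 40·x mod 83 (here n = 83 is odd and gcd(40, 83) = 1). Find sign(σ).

+1

Start at x=37: 37 → 69 → 21 → 10 → 68 → 64 → 70 → … (one orbit).
Cycle type of π: 41×2 + 1; total 3 cycles.
Σ(ℓ_i−1) = 83−3 = 80; sign = (−1)^80 = +1.
(40|83)_J = +1 (Zolotarev's lemma cross-check).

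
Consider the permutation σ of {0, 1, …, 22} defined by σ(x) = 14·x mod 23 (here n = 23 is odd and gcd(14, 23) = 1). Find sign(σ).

-1

Orbit of 14 under x↦14x: [14, 12, 7, 6, 15, 3, 19]… (length divides ord_23(14)).
Cycle lengths of π_14 on ℤ/23ℤ: [22, 1]; 2 cycles in total.
With 2 cycles on 23 points, sign = (−1)^{23−2} = -1.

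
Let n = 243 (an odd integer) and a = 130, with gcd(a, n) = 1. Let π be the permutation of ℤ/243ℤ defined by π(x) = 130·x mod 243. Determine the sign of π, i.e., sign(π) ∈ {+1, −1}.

+1

Orbit of 49 under x↦130x: [49, 52, 199, 112, 223, 73, 13]… (length divides ord_243(130)).
Decompose π into cycles: lengths [81, 81, 27, 27, 9, 9, 3, 3, 1, 1, 1] (11 cycles, including the fixed point 0).
With 11 cycles on 243 points, sign = (−1)^{243−11} = +1.
Via Zolotarev, sign(π_{130}) = (130|243) = +1.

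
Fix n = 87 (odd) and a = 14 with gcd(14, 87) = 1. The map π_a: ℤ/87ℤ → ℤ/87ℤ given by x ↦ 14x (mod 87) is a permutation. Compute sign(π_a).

Trace 1: π^k(1) = [1, 14, 22, 47, 49, 77, 34] for k=0..6.
The orbit structure of x ↦ 14x mod 87: 5 orbits of sizes [28, 28, 28, 2, 1].
sign(π) = (−1)^{n − #cycles} = (−1)^{87−5} = (−1)^82 = +1.
Zolotarev: (14|87) = +1, matching the cycle-count sign.

+1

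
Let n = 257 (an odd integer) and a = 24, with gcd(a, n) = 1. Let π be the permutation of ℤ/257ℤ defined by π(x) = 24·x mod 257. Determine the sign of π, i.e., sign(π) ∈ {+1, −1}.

Trace 75: π^k(75) = [75, 1, 24, 62, 203, 246, 250] for k=0..6.
Cycle type of π: 256 + 1; total 2 cycles.
With 2 cycles on 257 points, sign = (−1)^{257−2} = -1.
(24|257)_J = -1 (Zolotarev's lemma cross-check).

-1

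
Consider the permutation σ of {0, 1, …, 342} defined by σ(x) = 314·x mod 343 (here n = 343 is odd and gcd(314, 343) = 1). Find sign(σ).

-1

Start at x=321: 321 → 295 → 20 → 106 → 13 → 309 → 300 → … (one orbit).
Cycle type of π: 98×3 + 14×3 + 2×3 + 1; total 10 cycles.
With 10 cycles on 343 points, sign = (−1)^{343−10} = -1.
(314|343)_J = -1 (Zolotarev's lemma cross-check).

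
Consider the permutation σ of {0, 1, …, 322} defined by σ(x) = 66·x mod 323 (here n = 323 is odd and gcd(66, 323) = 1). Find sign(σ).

Trace 310: π^k(310) = [310, 111, 220, 308, 302, 229, 256] for k=0..6.
Decompose π into cycles: lengths [72, 72, 72, 72, 9, 9, 8, 8, 1] (9 cycles, including the fixed point 0).
Σ(ℓ_i−1) = 323−9 = 314; sign = (−1)^314 = +1.
Check: (66/323) = +1 by Zolotarev.

+1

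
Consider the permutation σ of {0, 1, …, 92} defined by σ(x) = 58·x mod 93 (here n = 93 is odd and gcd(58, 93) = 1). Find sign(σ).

-1

Start at x=85: 85 → 1 → 58 → 16 → 91 → 70 → 61 → … (one orbit).
The orbit structure of x ↦ 58x mod 93: 12 orbits of sizes [10, 10, 10, 10, 10, 10, 10, 10, 10, 1, 1, 1].
12 cycles on 93: each ℓ→(−1)^(ℓ−1), product (−1)^81 = -1.
Zolotarev: (58|93) = -1, matching the cycle-count sign.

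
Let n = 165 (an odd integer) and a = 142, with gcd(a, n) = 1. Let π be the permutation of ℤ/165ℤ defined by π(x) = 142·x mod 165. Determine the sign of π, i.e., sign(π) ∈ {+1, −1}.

Orbit of 142 under x↦142x: [142, 34, 43, 1]… (length divides ord_165(142)).
Cycle type of π: 4×33 + 2×15 + 1×3; total 51 cycles.
51 cycles on 165: each ℓ→(−1)^(ℓ−1), product (−1)^114 = +1.
Zolotarev: (142|165) = +1, matching the cycle-count sign.

+1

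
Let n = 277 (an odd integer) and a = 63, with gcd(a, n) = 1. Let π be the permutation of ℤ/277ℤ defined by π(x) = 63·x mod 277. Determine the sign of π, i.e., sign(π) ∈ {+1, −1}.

+1

Start at x=91: 91 → 193 → 248 → 112 → 131 → 220 → 10 → … (one orbit).
3 cycles of lengths [138, 138, 1].
n − c = 277 − 3 = 274; sign = (−1)^274 = +1.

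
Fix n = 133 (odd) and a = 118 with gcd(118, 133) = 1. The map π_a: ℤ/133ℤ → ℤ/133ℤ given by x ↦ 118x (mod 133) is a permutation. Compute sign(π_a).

Trace 111: π^k(111) = [111, 64, 104, 36, 125, 120, 62] for k=0..6.
The orbit structure of x ↦ 118x mod 133: 12 orbits of sizes [18, 18, 18, 18, 18, 18, 9, 9, 2, 2, 2, 1].
n − c = 133 − 12 = 121; sign = (−1)^121 = -1.
(118|133)_J = -1 (Zolotarev's lemma cross-check).

-1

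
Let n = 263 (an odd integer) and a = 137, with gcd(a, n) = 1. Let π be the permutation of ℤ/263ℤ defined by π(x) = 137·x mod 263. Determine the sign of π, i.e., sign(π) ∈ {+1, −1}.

Orbit of 35 under x↦137x: [35, 61, 204, 70, 122, 145, 140]… (length divides ord_263(137)).
Decompose π into cycles: lengths [131, 131, 1] (3 cycles, including the fixed point 0).
With 3 cycles on 263 points, sign = (−1)^{263−3} = +1.

+1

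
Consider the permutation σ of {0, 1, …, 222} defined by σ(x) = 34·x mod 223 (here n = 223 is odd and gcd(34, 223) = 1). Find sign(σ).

+1

Orbit of 164 under x↦34x: [164, 1, 34, 41, 56, 120, 66]… (length divides ord_223(34)).
π_34 has 7 disjoint cycles with lengths [37, 37, 37, 37, 37, 37, 1] on {0,…,222}.
With 7 cycles on 223 points, sign = (−1)^{223−7} = +1.
(34|223)_J = +1 (Zolotarev's lemma cross-check).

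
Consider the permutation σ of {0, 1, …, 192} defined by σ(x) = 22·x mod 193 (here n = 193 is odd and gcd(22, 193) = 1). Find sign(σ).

Trace 59: π^k(59) = [59, 140, 185, 17, 181, 122, 175] for k=0..6.
The orbit structure of x ↦ 22x mod 193: 2 orbits of sizes [192, 1].
193 − 2 = 191 transpositions; sign(π) = (−1)^191 = -1.

-1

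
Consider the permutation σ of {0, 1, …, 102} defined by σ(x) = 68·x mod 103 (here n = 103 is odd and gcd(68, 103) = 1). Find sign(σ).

+1

Orbit of 28 under x↦68x: [28, 50, 1, 68, 92, 76, 18]… (length divides ord_103(68)).
Cycle type of π: 51×2 + 1; total 3 cycles.
With 3 cycles on 103 points, sign = (−1)^{103−3} = +1.
Check: (68/103) = +1 by Zolotarev.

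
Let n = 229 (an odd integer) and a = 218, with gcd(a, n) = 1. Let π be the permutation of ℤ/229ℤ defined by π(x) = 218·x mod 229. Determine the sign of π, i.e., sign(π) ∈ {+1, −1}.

Trace 203: π^k(203) = [203, 57, 60, 27, 161, 61, 16] for k=0..6.
Cycle type of π: 19×12 + 1; total 13 cycles.
Σ(ℓ_i−1) = 229−13 = 216; sign = (−1)^216 = +1.
Via Zolotarev, sign(π_{218}) = (218|229) = +1.

+1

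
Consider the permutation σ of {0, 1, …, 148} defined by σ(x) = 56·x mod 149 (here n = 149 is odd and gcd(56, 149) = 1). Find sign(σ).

-1

Start at x=20: 20 → 77 → 140 → 92 → 86 → 48 → 6 → … (one orbit).
π_56 has 2 disjoint cycles with lengths [148, 1] on {0,…,148}.
2 cycles on 149: each ℓ→(−1)^(ℓ−1), product (−1)^147 = -1.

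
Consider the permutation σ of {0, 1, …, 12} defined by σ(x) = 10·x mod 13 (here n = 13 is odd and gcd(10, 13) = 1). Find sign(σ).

+1

Trace 1: π^k(1) = [1, 10, 9, 12, 3, 4] for k=0..5.
Decompose π into cycles: lengths [6, 6, 1] (3 cycles, including the fixed point 0).
sign(π) = (−1)^{n − #cycles} = (−1)^{13−3} = (−1)^10 = +1.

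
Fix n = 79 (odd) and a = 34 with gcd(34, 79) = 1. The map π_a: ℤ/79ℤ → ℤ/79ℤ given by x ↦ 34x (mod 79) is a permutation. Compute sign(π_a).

-1

Trace 20: π^k(20) = [20, 48, 52, 30, 72, 78, 45] for k=0..6.
Cycle lengths of π_34 on ℤ/79ℤ: [78, 1]; 2 cycles in total.
n − c = 79 − 2 = 77; sign = (−1)^77 = -1.
(34|79)_J = -1 (Zolotarev's lemma cross-check).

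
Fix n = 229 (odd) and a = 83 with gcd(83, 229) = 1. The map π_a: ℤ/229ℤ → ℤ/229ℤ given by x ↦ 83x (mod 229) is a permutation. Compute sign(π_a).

+1

Trace 184: π^k(184) = [184, 158, 61, 25, 14, 17, 37] for k=0..6.
The orbit structure of x ↦ 83x mod 229: 5 orbits of sizes [57, 57, 57, 57, 1].
With 5 cycles on 229 points, sign = (−1)^{229−5} = +1.
Check: (83/229) = +1 by Zolotarev.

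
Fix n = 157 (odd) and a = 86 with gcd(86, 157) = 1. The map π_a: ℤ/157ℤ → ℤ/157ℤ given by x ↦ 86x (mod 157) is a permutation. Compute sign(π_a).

+1

Start at x=4: 4 → 30 → 68 → 39 → 57 → 35 → 27 → … (one orbit).
Decompose π into cycles: lengths [78, 78, 1] (3 cycles, including the fixed point 0).
With 3 cycles on 157 points, sign = (−1)^{157−3} = +1.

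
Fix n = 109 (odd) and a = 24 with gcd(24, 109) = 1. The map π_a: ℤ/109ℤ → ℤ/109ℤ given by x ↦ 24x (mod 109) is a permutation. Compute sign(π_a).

-1

Trace 1: π^k(1) = [1, 24, 31, 90, 89, 65, 34] for k=0..6.
π_24 has 2 disjoint cycles with lengths [108, 1] on {0,…,108}.
n − c = 109 − 2 = 107; sign = (−1)^107 = -1.
Via Zolotarev, sign(π_{24}) = (24|109) = -1.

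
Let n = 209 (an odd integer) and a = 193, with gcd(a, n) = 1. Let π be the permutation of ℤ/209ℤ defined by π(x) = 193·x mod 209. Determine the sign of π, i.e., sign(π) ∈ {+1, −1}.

+1

Start at x=65: 65 → 5 → 129 → 26 → 2 → 177 → 94 → … (one orbit).
Decompose π into cycles: lengths [90, 90, 18, 10, 1] (5 cycles, including the fixed point 0).
sign(π) = (−1)^{n − #cycles} = (−1)^{209−5} = (−1)^204 = +1.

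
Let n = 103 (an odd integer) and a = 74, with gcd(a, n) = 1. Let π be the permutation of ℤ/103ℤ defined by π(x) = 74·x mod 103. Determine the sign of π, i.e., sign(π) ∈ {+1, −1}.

Start at x=37: 37 → 60 → 11 → 93 → 84 → 36 → 89 → … (one orbit).
Cycle type of π: 102 + 1; total 2 cycles.
2 cycles on 103: each ℓ→(−1)^(ℓ−1), product (−1)^101 = -1.

-1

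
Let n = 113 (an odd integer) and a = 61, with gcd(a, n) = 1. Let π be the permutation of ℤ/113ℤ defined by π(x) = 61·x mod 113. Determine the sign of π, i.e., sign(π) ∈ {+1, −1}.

+1

Trace 9: π^k(9) = [9, 97, 41, 15, 11, 106, 25] for k=0..6.
Cycle lengths of π_61 on ℤ/113ℤ: [56, 56, 1]; 3 cycles in total.
113 − 3 = 110 transpositions; sign(π) = (−1)^110 = +1.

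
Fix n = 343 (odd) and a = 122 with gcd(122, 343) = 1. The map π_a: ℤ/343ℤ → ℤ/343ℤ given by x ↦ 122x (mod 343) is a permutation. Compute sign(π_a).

Orbit of 225 under x↦122x: [225, 10, 191, 321, 60, 117, 211]… (length divides ord_343(122)).
Cycle type of π: 294 + 42 + 6 + 1; total 4 cycles.
Σ(ℓ_i−1) = 343−4 = 339; sign = (−1)^339 = -1.

-1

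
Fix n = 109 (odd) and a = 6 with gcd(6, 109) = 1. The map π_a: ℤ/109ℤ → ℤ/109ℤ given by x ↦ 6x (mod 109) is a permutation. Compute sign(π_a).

-1

Start at x=82: 82 → 56 → 9 → 54 → 106 → 91 → 1 → … (one orbit).
Decompose π into cycles: lengths [108, 1] (2 cycles, including the fixed point 0).
n − c = 109 − 2 = 107; sign = (−1)^107 = -1.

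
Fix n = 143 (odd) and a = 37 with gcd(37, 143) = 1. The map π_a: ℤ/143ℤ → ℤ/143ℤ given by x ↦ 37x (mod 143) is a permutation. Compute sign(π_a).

Trace 27: π^k(27) = [27, 141, 69, 122, 81, 137, 64] for k=0..6.
The orbit structure of x ↦ 37x mod 143: 6 orbits of sizes [60, 60, 12, 5, 5, 1].
6 cycles on 143: each ℓ→(−1)^(ℓ−1), product (−1)^137 = -1.
(37|143)_J = -1 (Zolotarev's lemma cross-check).

-1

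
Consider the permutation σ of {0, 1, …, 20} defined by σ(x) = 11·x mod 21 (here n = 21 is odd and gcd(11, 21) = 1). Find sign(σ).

Orbit of 8 under x↦11x: [8, 4, 2, 1, 11, 16]… (length divides ord_21(11)).
6 cycles of lengths [6, 6, 3, 3, 2, 1].
6 cycles on 21: each ℓ→(−1)^(ℓ−1), product (−1)^15 = -1.

-1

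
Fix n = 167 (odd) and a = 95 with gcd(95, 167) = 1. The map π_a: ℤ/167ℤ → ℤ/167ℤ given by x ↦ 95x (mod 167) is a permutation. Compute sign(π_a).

-1

Trace 59: π^k(59) = [59, 94, 79, 157, 52, 97, 30] for k=0..6.
π_95 has 2 disjoint cycles with lengths [166, 1] on {0,…,166}.
n − c = 167 − 2 = 165; sign = (−1)^165 = -1.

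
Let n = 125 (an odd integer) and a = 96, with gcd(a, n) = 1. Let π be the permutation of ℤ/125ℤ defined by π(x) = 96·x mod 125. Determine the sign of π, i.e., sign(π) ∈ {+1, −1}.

Start at x=86: 86 → 6 → 76 → 46 → 41 → 61 → 106 → … (one orbit).
Cycle lengths of π_96 on ℤ/125ℤ: [25, 25, 25, 25, 5, 5, 5, 5, 1, 1, 1, 1, 1]; 13 cycles in total.
sign(π) = (−1)^{n − #cycles} = (−1)^{125−13} = (−1)^112 = +1.

+1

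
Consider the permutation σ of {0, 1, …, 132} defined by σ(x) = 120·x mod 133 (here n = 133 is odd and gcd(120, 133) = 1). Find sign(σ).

+1

Orbit of 1 under x↦120x: [1, 120, 36, 64, 99, 43, 106]… (length divides ord_133(120)).
π_120 has 21 disjoint cycles with lengths [9, 9, 9, 9, 9, 9, 9, 9, 9, 9, 9, 9, 9, 9, 1, 1, 1, 1, 1, 1, 1] on {0,…,132}.
133 − 21 = 112 transpositions; sign(π) = (−1)^112 = +1.
(120|133)_J = +1 (Zolotarev's lemma cross-check).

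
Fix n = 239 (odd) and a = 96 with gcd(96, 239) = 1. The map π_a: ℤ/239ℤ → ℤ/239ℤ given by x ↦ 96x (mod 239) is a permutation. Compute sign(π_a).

+1

Orbit of 9 under x↦96x: [9, 147, 11, 100, 40, 16, 102]… (length divides ord_239(96)).
π_96 has 3 disjoint cycles with lengths [119, 119, 1] on {0,…,238}.
n − c = 239 − 3 = 236; sign = (−1)^236 = +1.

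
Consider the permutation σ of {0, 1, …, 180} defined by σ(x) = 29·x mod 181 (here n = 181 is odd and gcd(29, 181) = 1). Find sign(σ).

Start at x=59: 59 → 82 → 25 → 1 → 29 → 117 → 135 → … (one orbit).
Cycle lengths of π_29 on ℤ/181ℤ: [15, 15, 15, 15, 15, 15, 15, 15, 15, 15, 15, 15, 1]; 13 cycles in total.
181 − 13 = 168 transpositions; sign(π) = (−1)^168 = +1.

+1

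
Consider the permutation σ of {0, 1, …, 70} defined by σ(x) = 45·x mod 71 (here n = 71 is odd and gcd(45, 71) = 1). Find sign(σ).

+1

Orbit of 37 under x↦45x: [37, 32, 20, 48, 30, 1, 45]… (length divides ord_71(45)).
π_45 has 11 disjoint cycles with lengths [7, 7, 7, 7, 7, 7, 7, 7, 7, 7, 1] on {0,…,70}.
Σ(ℓ_i−1) = 71−11 = 60; sign = (−1)^60 = +1.
Zolotarev: (45|71) = +1, matching the cycle-count sign.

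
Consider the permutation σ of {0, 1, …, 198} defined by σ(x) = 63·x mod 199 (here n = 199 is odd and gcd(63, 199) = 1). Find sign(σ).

+1

Trace 125: π^k(125) = [125, 114, 18, 139, 1, 63, 188] for k=0..6.
Decompose π into cycles: lengths [11, 11, 11, 11, 11, 11, 11, 11, 11, 11, 11, 11, 11, 11, 11, 11, 11, 11, 1] (19 cycles, including the fixed point 0).
19 cycles on 199: each ℓ→(−1)^(ℓ−1), product (−1)^180 = +1.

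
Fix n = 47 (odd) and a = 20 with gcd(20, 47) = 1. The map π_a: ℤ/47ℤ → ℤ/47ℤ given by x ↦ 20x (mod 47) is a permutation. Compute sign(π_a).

-1

Orbit of 22 under x↦20x: [22, 17, 11, 32, 29, 16, 38]… (length divides ord_47(20)).
Cycle lengths of π_20 on ℤ/47ℤ: [46, 1]; 2 cycles in total.
sign(π) = (−1)^{n − #cycles} = (−1)^{47−2} = (−1)^45 = -1.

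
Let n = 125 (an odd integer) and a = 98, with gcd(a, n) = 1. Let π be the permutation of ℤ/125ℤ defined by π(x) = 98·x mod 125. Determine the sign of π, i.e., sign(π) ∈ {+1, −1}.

-1

Orbit of 84 under x↦98x: [84, 107, 111, 3, 44, 62, 76]… (length divides ord_125(98)).
Cycle lengths of π_98 on ℤ/125ℤ: [100, 20, 4, 1]; 4 cycles in total.
125 − 4 = 121 transpositions; sign(π) = (−1)^121 = -1.
The Jacobi symbol (98|125) = -1 (Zolotarev) agrees.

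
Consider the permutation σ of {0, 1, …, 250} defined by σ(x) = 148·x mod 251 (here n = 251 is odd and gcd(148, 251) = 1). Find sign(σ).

Trace 226: π^k(226) = [226, 65, 82, 88, 223, 123, 132] for k=0..6.
The orbit structure of x ↦ 148x mod 251: 2 orbits of sizes [250, 1].
2 cycles on 251: each ℓ→(−1)^(ℓ−1), product (−1)^249 = -1.
Check: (148/251) = -1 by Zolotarev.

-1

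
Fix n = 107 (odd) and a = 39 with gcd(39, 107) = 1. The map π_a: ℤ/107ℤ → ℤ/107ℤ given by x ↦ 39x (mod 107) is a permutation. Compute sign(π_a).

+1

Trace 27: π^k(27) = [27, 90, 86, 37, 52, 102, 19] for k=0..6.
3 cycles of lengths [53, 53, 1].
107 − 3 = 104 transpositions; sign(π) = (−1)^104 = +1.
Check: (39/107) = +1 by Zolotarev.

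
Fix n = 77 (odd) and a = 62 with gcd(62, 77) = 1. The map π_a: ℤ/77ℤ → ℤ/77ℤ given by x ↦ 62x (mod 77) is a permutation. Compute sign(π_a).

Start at x=76: 76 → 15 → 6 → 64 → 41 → 1 → 62 → … (one orbit).
11 cycles of lengths [10, 10, 10, 10, 10, 10, 10, 2, 2, 2, 1].
Σ(ℓ_i−1) = 77−11 = 66; sign = (−1)^66 = +1.

+1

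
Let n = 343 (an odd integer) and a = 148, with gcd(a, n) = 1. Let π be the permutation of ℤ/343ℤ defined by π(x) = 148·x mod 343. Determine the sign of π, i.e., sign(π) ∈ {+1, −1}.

+1

Start at x=197: 197 → 1 → 148 → 295 → 99 → 246 → 50 → 197 (one orbit).
Decompose π into cycles: lengths [7, 7, 7, 7, 7, 7, 7, 7, 7, 7, 7, 7, 7, 7, 7, 7, 7, 7, 7, 7, 7, 7, 7, 7, 7, 7, 7, 7, 7, 7, 7, 7, 7, 7, 7, 7, 7, 7, 7, 7, 7, 7, 1, 1, 1, 1, 1, 1, 1, 1, 1, 1, 1, 1, 1, 1, 1, 1, 1, 1, 1, 1, 1, 1, 1, 1, 1, 1, 1, 1, 1, 1, 1, 1, 1, 1, 1, 1, 1, 1, 1, 1, 1, 1, 1, 1, 1, 1, 1, 1, 1] (91 cycles, including the fixed point 0).
sign(π) = (−1)^{n − #cycles} = (−1)^{343−91} = (−1)^252 = +1.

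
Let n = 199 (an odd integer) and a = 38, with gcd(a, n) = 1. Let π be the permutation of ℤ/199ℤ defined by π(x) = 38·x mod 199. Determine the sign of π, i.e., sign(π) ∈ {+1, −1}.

-1

Orbit of 170 under x↦38x: [170, 92, 113, 115, 191, 94, 189]… (length divides ord_199(38)).
Cycle lengths of π_38 on ℤ/199ℤ: [198, 1]; 2 cycles in total.
With 2 cycles on 199 points, sign = (−1)^{199−2} = -1.
The Jacobi symbol (38|199) = -1 (Zolotarev) agrees.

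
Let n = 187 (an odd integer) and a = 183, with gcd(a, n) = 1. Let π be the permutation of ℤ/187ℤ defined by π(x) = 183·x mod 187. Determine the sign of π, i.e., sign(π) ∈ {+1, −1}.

-1

Start at x=152: 152 → 140 → 1 → 183 → 16 → 123 → 69 → … (one orbit).
14 cycles of lengths [20, 20, 20, 20, 20, 20, 20, 20, 10, 4, 4, 4, 4, 1].
187 − 14 = 173 transpositions; sign(π) = (−1)^173 = -1.
Zolotarev: (183|187) = -1, matching the cycle-count sign.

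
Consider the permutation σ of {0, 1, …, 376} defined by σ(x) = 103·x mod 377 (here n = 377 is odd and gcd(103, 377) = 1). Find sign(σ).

+1

Orbit of 285 under x↦103x: [285, 326, 25, 313, 194, 1, 103]… (length divides ord_377(103)).
35 cycles of lengths [14, 14, 14, 14, 14, 14, 14, 14, 14, 14, 14, 14, 14, 14, 14, 14, 14, 14, 14, 14, 14, 14, 14, 14, 7, 7, 7, 7, 2, 2, 2, 2, 2, 2, 1].
With 35 cycles on 377 points, sign = (−1)^{377−35} = +1.
Zolotarev: (103|377) = +1, matching the cycle-count sign.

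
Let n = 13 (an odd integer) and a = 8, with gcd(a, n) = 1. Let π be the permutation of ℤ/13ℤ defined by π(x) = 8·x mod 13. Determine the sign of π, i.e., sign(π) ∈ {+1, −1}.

Start at x=1: 1 → 8 → 12 → 5 → 1 (one orbit).
Cycle type of π: 4×3 + 1; total 4 cycles.
13 − 4 = 9 transpositions; sign(π) = (−1)^9 = -1.
(8|13)_J = -1 (Zolotarev's lemma cross-check).

-1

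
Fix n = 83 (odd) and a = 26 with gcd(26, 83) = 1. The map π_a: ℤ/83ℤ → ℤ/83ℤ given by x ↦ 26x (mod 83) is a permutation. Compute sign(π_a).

Start at x=30: 30 → 33 → 28 → 64 → 4 → 21 → 48 → … (one orbit).
The orbit structure of x ↦ 26x mod 83: 3 orbits of sizes [41, 41, 1].
n − c = 83 − 3 = 80; sign = (−1)^80 = +1.
(26|83)_J = +1 (Zolotarev's lemma cross-check).

+1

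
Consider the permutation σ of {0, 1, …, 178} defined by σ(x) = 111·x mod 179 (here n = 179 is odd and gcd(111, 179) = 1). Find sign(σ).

Start at x=47: 47 → 26 → 22 → 115 → 56 → 130 → 110 → … (one orbit).
The orbit structure of x ↦ 111x mod 179: 2 orbits of sizes [178, 1].
sign(π) = (−1)^{n − #cycles} = (−1)^{179−2} = (−1)^177 = -1.
(111|179)_J = -1 (Zolotarev's lemma cross-check).

-1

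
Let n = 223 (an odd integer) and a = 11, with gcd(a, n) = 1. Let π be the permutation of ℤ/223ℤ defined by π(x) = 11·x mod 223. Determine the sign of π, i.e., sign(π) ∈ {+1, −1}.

-1

Start at x=101: 101 → 219 → 179 → 185 → 28 → 85 → 43 → … (one orbit).
The orbit structure of x ↦ 11x mod 223: 2 orbits of sizes [222, 1].
2 cycles on 223: each ℓ→(−1)^(ℓ−1), product (−1)^221 = -1.
The Jacobi symbol (11|223) = -1 (Zolotarev) agrees.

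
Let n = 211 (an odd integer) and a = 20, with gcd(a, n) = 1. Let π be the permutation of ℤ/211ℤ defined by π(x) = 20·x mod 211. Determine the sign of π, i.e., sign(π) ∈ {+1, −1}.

Orbit of 176 under x↦20x: [176, 144, 137, 208, 151, 66, 54]… (length divides ord_211(20)).
The orbit structure of x ↦ 20x mod 211: 3 orbits of sizes [105, 105, 1].
211 − 3 = 208 transpositions; sign(π) = (−1)^208 = +1.

+1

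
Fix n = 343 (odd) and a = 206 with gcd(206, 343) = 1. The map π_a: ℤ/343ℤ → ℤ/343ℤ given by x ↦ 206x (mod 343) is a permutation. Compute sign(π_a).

Orbit of 319 under x↦206x: [319, 201, 246, 255, 51, 216, 249]… (length divides ord_343(206)).
Decompose π into cycles: lengths [294, 42, 6, 1] (4 cycles, including the fixed point 0).
343 − 4 = 339 transpositions; sign(π) = (−1)^339 = -1.

-1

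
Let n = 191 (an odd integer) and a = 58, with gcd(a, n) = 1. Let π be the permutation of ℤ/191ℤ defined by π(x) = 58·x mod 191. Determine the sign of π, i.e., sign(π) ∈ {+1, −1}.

Start at x=45: 45 → 127 → 108 → 152 → 30 → 21 → 72 → … (one orbit).
Cycle type of π: 190 + 1; total 2 cycles.
sign(π) = (−1)^{n − #cycles} = (−1)^{191−2} = (−1)^189 = -1.
(58|191)_J = -1 (Zolotarev's lemma cross-check).

-1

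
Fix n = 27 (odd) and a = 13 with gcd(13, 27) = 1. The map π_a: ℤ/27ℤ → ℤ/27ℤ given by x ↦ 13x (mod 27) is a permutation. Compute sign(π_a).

+1

Orbit of 4 under x↦13x: [4, 25, 1, 13, 7, 10, 22]… (length divides ord_27(13)).
The orbit structure of x ↦ 13x mod 27: 7 orbits of sizes [9, 9, 3, 3, 1, 1, 1].
n − c = 27 − 7 = 20; sign = (−1)^20 = +1.
Zolotarev: (13|27) = +1, matching the cycle-count sign.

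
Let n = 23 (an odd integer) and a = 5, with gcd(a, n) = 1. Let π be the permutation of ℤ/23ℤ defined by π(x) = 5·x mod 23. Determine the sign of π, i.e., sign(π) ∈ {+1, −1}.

-1

Trace 21: π^k(21) = [21, 13, 19, 3, 15, 6, 7] for k=0..6.
Cycle lengths of π_5 on ℤ/23ℤ: [22, 1]; 2 cycles in total.
With 2 cycles on 23 points, sign = (−1)^{23−2} = -1.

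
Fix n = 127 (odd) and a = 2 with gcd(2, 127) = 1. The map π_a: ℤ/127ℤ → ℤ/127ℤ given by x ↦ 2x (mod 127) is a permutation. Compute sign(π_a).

+1

Trace 1: π^k(1) = [1, 2, 4, 8, 16, 32, 64] for k=0..6.
19 cycles of lengths [7, 7, 7, 7, 7, 7, 7, 7, 7, 7, 7, 7, 7, 7, 7, 7, 7, 7, 1].
Σ(ℓ_i−1) = 127−19 = 108; sign = (−1)^108 = +1.
Zolotarev: (2|127) = +1, matching the cycle-count sign.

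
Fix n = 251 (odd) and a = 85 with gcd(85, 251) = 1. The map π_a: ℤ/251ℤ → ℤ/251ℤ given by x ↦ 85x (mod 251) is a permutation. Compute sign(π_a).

Orbit of 88 under x↦85x: [88, 201, 17, 190, 86, 31, 125]… (length divides ord_251(85)).
Cycle type of π: 125×2 + 1; total 3 cycles.
n − c = 251 − 3 = 248; sign = (−1)^248 = +1.
Via Zolotarev, sign(π_{85}) = (85|251) = +1.

+1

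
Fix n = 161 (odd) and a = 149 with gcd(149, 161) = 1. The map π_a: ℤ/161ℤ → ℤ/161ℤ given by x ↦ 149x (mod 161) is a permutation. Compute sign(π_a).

Trace 127: π^k(127) = [127, 86, 95, 148, 156, 60, 85] for k=0..6.
π_149 has 6 disjoint cycles with lengths [66, 66, 22, 3, 3, 1] on {0,…,160}.
Σ(ℓ_i−1) = 161−6 = 155; sign = (−1)^155 = -1.
Via Zolotarev, sign(π_{149}) = (149|161) = -1.

-1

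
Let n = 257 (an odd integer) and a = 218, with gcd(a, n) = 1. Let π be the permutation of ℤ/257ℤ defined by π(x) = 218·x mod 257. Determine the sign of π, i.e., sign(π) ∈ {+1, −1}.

-1

Trace 182: π^k(182) = [182, 98, 33, 255, 78, 42, 161] for k=0..6.
The orbit structure of x ↦ 218x mod 257: 2 orbits of sizes [256, 1].
Σ(ℓ_i−1) = 257−2 = 255; sign = (−1)^255 = -1.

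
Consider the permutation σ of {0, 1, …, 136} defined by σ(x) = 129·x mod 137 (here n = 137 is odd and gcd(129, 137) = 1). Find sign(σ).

Orbit of 18 under x↦129x: [18, 130, 56, 100, 22, 98, 38]… (length divides ord_137(129)).
3 cycles of lengths [68, 68, 1].
sign(π) = (−1)^{n − #cycles} = (−1)^{137−3} = (−1)^134 = +1.
(129|137)_J = +1 (Zolotarev's lemma cross-check).

+1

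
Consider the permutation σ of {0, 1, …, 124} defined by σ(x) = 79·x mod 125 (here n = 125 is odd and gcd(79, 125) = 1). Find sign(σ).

Orbit of 36 under x↦79x: [36, 94, 51, 29, 41, 114, 6]… (length divides ord_125(79)).
Cycle type of π: 50×2 + 10×2 + 2×2 + 1; total 7 cycles.
7 cycles on 125: each ℓ→(−1)^(ℓ−1), product (−1)^118 = +1.
Zolotarev: (79|125) = +1, matching the cycle-count sign.

+1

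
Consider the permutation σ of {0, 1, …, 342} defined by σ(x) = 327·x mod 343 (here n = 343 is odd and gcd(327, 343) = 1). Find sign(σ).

Orbit of 199 under x↦327x: [199, 246, 180, 207, 118, 170, 24]… (length divides ord_343(327)).
Decompose π into cycles: lengths [294, 42, 6, 1] (4 cycles, including the fixed point 0).
With 4 cycles on 343 points, sign = (−1)^{343−4} = -1.

-1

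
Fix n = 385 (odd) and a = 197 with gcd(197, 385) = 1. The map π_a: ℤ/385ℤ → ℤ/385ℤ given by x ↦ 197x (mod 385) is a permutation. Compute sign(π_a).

+1

Trace 43: π^k(43) = [43, 1, 197, 309] for k=0..3.
Cycle lengths of π_197 on ℤ/385ℤ: [4, 4, 4, 4, 4, 4, 4, 4, 4, 4, 4, 4, 4, 4, 4, 4, 4, 4, 4, 4, 4, 4, 4, 4, 4, 4, 4, 4, 4, 4, 4, 4, 4, 4, 4, 4, 4, 4, 4, 4, 4, 4, 4, 4, 4, 4, 4, 4, 4, 4, 4, 4, 4, 4, 4, 4, 4, 4, 4, 4, 4, 4, 4, 4, 4, 4, 4, 4, 4, 4, 4, 4, 4, 4, 4, 4, 4, 2, 2, 2, 2, 2, 2, 2, 2, 2, 2, 2, 2, 2, 2, 2, 2, 2, 2, 2, 2, 2, 2, 2, 2, 2, 2, 2, 2, 2, 2, 2, 2, 2, 2, 2, 1, 1, 1, 1, 1, 1, 1]; 119 cycles in total.
119 cycles on 385: each ℓ→(−1)^(ℓ−1), product (−1)^266 = +1.
Zolotarev: (197|385) = +1, matching the cycle-count sign.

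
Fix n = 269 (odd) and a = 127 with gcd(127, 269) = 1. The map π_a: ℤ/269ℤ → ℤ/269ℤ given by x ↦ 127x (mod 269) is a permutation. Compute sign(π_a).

Start at x=53: 53 → 6 → 224 → 203 → 226 → 188 → 204 → … (one orbit).
3 cycles of lengths [134, 134, 1].
sign(π) = (−1)^{n − #cycles} = (−1)^{269−3} = (−1)^266 = +1.
Via Zolotarev, sign(π_{127}) = (127|269) = +1.

+1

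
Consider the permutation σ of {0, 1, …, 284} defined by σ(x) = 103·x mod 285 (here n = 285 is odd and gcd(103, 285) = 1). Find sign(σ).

+1

Trace 229: π^k(229) = [229, 217, 121, 208, 49, 202, 1] for k=0..6.
The orbit structure of x ↦ 103x mod 285: 33 orbits of sizes [12, 12, 12, 12, 12, 12, 12, 12, 12, 12, 12, 12, 12, 12, 12, 12, 12, 12, 6, 6, 6, 6, 6, 6, 6, 6, 6, 4, 4, 4, 1, 1, 1].
sign(π) = (−1)^{n − #cycles} = (−1)^{285−33} = (−1)^252 = +1.
The Jacobi symbol (103|285) = +1 (Zolotarev) agrees.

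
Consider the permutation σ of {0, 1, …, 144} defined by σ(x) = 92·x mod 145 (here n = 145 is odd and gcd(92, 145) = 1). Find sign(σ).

Orbit of 81 under x↦92x: [81, 57, 24, 33, 136, 42, 94]… (length divides ord_145(92)).
Cycle lengths of π_92 on ℤ/145ℤ: [28, 28, 28, 28, 14, 14, 4, 1]; 8 cycles in total.
sign(π) = (−1)^{n − #cycles} = (−1)^{145−8} = (−1)^137 = -1.
Via Zolotarev, sign(π_{92}) = (92|145) = -1.

-1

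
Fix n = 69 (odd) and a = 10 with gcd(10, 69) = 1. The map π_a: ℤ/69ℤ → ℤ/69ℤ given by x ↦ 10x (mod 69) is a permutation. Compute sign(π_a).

-1

Start at x=4: 4 → 40 → 55 → 67 → 49 → 7 → 1 → … (one orbit).
Cycle type of π: 22×3 + 1×3; total 6 cycles.
n − c = 69 − 6 = 63; sign = (−1)^63 = -1.
Via Zolotarev, sign(π_{10}) = (10|69) = -1.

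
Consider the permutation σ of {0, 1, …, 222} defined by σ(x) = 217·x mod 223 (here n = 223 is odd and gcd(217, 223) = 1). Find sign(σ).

Start at x=109: 109 → 15 → 133 → 94 → 105 → 39 → 212 → … (one orbit).
3 cycles of lengths [111, 111, 1].
With 3 cycles on 223 points, sign = (−1)^{223−3} = +1.

+1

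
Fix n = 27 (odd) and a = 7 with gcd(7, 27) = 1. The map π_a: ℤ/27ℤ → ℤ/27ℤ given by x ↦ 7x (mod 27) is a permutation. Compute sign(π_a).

+1

Orbit of 4 under x↦7x: [4, 1, 7, 22, 19, 25, 13]… (length divides ord_27(7)).
Decompose π into cycles: lengths [9, 9, 3, 3, 1, 1, 1] (7 cycles, including the fixed point 0).
n − c = 27 − 7 = 20; sign = (−1)^20 = +1.
Via Zolotarev, sign(π_{7}) = (7|27) = +1.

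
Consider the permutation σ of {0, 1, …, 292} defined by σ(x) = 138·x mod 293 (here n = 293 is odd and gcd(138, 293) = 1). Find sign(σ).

-1

Orbit of 155 under x↦138x: [155, 1, 138, 292]… (length divides ord_293(138)).
Decompose π into cycles: lengths [4, 4, 4, 4, 4, 4, 4, 4, 4, 4, 4, 4, 4, 4, 4, 4, 4, 4, 4, 4, 4, 4, 4, 4, 4, 4, 4, 4, 4, 4, 4, 4, 4, 4, 4, 4, 4, 4, 4, 4, 4, 4, 4, 4, 4, 4, 4, 4, 4, 4, 4, 4, 4, 4, 4, 4, 4, 4, 4, 4, 4, 4, 4, 4, 4, 4, 4, 4, 4, 4, 4, 4, 4, 1] (74 cycles, including the fixed point 0).
n − c = 293 − 74 = 219; sign = (−1)^219 = -1.
Zolotarev: (138|293) = -1, matching the cycle-count sign.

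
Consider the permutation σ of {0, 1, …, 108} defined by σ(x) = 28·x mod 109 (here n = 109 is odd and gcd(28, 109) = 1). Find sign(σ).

+1

Start at x=108: 108 → 81 → 88 → 66 → 104 → 78 → 4 → … (one orbit).
3 cycles of lengths [54, 54, 1].
3 cycles on 109: each ℓ→(−1)^(ℓ−1), product (−1)^106 = +1.
(28|109)_J = +1 (Zolotarev's lemma cross-check).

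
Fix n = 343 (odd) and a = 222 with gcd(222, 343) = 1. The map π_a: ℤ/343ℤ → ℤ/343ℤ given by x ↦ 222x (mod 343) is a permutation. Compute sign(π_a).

Start at x=300: 300 → 58 → 185 → 253 → 257 → 116 → 27 → … (one orbit).
The orbit structure of x ↦ 222x mod 343: 4 orbits of sizes [294, 42, 6, 1].
n − c = 343 − 4 = 339; sign = (−1)^339 = -1.
The Jacobi symbol (222|343) = -1 (Zolotarev) agrees.

-1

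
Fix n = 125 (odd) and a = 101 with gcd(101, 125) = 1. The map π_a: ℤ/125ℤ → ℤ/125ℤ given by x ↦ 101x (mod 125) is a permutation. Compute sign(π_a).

Orbit of 1 under x↦101x: [1, 101, 76, 51, 26]… (length divides ord_125(101)).
π_101 has 45 disjoint cycles with lengths [5, 5, 5, 5, 5, 5, 5, 5, 5, 5, 5, 5, 5, 5, 5, 5, 5, 5, 5, 5, 1, 1, 1, 1, 1, 1, 1, 1, 1, 1, 1, 1, 1, 1, 1, 1, 1, 1, 1, 1, 1, 1, 1, 1, 1] on {0,…,124}.
Σ(ℓ_i−1) = 125−45 = 80; sign = (−1)^80 = +1.

+1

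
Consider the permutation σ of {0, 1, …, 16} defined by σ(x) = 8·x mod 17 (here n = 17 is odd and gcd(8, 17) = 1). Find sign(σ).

Trace 4: π^k(4) = [4, 15, 1, 8, 13, 2, 16] for k=0..6.
Decompose π into cycles: lengths [8, 8, 1] (3 cycles, including the fixed point 0).
With 3 cycles on 17 points, sign = (−1)^{17−3} = +1.

+1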